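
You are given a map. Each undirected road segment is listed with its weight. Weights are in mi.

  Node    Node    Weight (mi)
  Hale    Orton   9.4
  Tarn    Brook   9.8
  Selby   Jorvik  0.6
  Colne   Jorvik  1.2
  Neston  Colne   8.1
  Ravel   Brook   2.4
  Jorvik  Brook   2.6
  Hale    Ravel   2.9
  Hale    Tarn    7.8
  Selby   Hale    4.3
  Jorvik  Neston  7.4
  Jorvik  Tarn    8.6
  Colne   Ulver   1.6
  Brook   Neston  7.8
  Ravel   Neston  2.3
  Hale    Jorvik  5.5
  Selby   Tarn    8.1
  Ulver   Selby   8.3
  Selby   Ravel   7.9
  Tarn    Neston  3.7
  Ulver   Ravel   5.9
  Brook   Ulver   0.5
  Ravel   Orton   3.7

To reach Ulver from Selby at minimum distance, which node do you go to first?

Jorvik

Compare a few routes:
Selby - Jorvik - Brook - Ulver: 0.6+2.6+0.5 = 3.7
Selby - Jorvik - Colne - Ulver: 0.6+1.2+1.6 = 3.4
The minimum is 3.4 mi via Selby - Jorvik - Colne - Ulver.
So from Selby the first move is to Jorvik.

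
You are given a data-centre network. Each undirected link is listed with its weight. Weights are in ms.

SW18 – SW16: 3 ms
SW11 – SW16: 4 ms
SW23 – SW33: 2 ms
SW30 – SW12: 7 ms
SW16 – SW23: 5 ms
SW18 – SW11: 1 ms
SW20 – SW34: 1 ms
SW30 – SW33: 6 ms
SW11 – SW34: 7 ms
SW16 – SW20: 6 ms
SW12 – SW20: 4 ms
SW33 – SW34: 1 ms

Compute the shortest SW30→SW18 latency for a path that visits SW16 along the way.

16 ms

Shortest SW30→SW16: SW30–SW33–SW23–SW16 = 13
Best SW16 to SW18: SW16–SW18 costing 3
Total via SW16: 13 + 3 = 16 ms.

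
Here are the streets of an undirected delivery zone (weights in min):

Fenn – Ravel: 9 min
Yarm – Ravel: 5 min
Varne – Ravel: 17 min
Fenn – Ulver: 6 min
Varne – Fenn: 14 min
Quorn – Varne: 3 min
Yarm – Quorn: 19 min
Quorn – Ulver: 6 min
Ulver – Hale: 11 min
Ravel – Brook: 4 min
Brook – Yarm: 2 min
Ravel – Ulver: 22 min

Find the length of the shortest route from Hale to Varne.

20 min

Running Dijkstra from Hale:
Hale: 0
Ulver: 11  (via Hale)
Fenn: 17  (via Ulver)
Quorn: 17  (via Ulver)
Varne: 20  (via Quorn)
Shortest route: Hale–Ulver–Quorn–Varne = 20 min.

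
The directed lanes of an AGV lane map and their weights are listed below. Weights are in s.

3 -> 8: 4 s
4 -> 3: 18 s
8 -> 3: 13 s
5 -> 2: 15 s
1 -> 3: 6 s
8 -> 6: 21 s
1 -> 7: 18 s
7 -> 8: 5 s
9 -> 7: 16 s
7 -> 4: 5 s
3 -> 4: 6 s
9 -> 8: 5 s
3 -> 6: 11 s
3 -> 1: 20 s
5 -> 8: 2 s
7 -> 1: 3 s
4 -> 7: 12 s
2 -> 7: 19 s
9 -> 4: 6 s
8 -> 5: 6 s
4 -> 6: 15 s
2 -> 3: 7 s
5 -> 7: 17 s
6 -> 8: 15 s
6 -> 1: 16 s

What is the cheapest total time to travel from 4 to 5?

Shortest distances from 4:
4: 0
7: 12  (via 4)
1: 15  (via 7)
6: 15  (via 4)
8: 17  (via 7)
3: 18  (via 4)
5: 23  (via 8)
Shortest route: 4 → 7 → 8 → 5 = 23 s.

23 s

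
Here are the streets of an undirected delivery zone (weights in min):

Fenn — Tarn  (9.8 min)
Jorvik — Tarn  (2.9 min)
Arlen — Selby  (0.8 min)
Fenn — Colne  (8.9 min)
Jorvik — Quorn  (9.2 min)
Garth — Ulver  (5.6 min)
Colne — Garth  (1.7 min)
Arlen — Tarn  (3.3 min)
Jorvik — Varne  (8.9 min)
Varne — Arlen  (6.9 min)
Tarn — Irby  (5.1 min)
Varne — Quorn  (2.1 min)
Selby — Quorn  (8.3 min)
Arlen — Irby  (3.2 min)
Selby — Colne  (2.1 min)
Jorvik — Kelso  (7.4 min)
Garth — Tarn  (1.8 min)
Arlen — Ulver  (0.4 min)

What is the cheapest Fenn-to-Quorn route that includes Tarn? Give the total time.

21.9 min

Shortest Fenn→Tarn: Fenn–Tarn = 9.8
Shortest Tarn→Quorn: Tarn–Jorvik–Quorn = 12.1
Total via Tarn: 9.8 + 12.1 = 21.9 min.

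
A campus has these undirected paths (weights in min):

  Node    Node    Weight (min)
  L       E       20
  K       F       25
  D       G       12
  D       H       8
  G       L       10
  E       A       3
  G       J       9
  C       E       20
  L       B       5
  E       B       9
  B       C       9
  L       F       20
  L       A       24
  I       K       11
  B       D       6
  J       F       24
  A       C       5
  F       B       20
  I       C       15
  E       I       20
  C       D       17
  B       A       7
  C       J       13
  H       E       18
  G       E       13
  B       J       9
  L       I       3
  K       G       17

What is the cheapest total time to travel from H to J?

23 min

Candidate routes:
H - D - G - J: 8+12+9 = 29
H - D - B - J: 8+6+9 = 23
The minimum is 23 min via H - D - B - J.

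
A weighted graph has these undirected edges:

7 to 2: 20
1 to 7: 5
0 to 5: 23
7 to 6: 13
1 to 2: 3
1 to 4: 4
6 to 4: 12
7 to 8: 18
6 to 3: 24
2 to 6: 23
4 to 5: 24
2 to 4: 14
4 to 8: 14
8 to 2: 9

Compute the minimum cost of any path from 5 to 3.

Enumerating some paths:
5–4–6–3: 24+12+24 = 60
5–4–1–2–6–3: 24+4+3+23+24 = 78
5–4–1–7–6–3: 24+4+5+13+24 = 70
The minimum is 60 via 5–4–6–3.

60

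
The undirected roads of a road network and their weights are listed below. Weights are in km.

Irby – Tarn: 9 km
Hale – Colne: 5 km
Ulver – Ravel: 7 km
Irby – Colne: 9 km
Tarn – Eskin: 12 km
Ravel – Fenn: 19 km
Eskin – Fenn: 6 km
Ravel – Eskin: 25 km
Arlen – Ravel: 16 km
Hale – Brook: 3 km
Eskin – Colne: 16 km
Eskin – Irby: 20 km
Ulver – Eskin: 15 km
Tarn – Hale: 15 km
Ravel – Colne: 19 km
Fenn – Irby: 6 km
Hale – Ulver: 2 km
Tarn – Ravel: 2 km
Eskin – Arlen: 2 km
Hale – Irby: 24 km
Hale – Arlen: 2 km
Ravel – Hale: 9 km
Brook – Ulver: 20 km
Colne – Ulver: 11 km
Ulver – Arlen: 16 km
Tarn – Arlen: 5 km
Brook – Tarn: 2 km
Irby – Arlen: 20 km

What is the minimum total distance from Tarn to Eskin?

7 km

Compare a few routes:
Tarn - Arlen - Eskin: 5+2 = 7
Tarn - Eskin: 12 = 12
Tarn - Brook - Hale - Arlen - Eskin: 2+3+2+2 = 9
The minimum is 7 km via Tarn - Arlen - Eskin.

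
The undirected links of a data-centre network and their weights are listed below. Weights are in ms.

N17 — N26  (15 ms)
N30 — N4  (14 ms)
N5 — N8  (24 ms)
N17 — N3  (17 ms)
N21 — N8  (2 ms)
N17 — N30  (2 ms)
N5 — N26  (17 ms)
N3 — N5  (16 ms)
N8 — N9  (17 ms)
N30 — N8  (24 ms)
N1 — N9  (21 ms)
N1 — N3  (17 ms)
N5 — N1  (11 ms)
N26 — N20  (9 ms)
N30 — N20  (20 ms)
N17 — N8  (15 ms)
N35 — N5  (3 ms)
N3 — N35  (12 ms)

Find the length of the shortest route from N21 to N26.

Candidate routes:
N21 - N8 - N17 - N30 - N20 - N26: 2+15+2+20+9 = 48
N21 - N8 - N30 - N17 - N26: 2+24+2+15 = 43
N21 - N8 - N5 - N26: 2+24+17 = 43
N21 - N8 - N17 - N26: 2+15+15 = 32
Cheapest is N21 - N8 - N17 - N26 at 32 ms.

32 ms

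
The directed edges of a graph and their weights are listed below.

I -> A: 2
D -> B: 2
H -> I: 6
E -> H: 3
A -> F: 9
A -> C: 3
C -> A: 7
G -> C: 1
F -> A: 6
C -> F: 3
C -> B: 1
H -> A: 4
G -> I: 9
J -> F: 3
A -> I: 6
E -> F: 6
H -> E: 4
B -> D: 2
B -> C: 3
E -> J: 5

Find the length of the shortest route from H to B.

8

Running Dijkstra from H:
H: 0
A: 4  (via H)
E: 4  (via H)
I: 6  (via H)
C: 7  (via A)
B: 8  (via C)
Shortest route: H → A → C → B = 8.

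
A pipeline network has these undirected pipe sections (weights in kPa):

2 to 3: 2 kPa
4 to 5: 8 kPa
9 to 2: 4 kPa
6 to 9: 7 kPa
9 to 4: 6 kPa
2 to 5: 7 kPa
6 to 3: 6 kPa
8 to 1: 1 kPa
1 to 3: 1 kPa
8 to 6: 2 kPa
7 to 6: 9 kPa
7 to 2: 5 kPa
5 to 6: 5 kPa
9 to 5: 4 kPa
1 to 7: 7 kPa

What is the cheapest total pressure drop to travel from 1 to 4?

Shortest distances from 1:
1: 0
3: 1  (via 1)
8: 1  (via 1)
2: 3  (via 3)
6: 3  (via 8)
7: 7  (via 1)
9: 7  (via 2)
5: 8  (via 6)
4: 13  (via 9)
Shortest route: 1–3–2–9–4 = 13 kPa.

13 kPa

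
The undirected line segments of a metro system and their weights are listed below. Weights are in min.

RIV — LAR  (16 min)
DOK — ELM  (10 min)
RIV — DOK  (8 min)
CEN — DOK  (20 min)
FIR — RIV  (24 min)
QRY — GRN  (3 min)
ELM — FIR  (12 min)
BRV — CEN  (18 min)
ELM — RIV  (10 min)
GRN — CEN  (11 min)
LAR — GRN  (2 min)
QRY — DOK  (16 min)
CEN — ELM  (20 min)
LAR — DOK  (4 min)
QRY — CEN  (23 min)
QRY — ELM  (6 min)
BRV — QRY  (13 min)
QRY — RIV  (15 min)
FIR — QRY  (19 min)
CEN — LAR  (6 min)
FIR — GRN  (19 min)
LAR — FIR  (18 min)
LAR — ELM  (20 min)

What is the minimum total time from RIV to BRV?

Shortest distances from RIV:
RIV: 0
DOK: 8  (via RIV)
ELM: 10  (via RIV)
LAR: 12  (via DOK)
GRN: 14  (via LAR)
QRY: 15  (via RIV)
CEN: 18  (via LAR)
FIR: 22  (via ELM)
BRV: 28  (via QRY)
Shortest route: RIV → QRY → BRV = 28 min.

28 min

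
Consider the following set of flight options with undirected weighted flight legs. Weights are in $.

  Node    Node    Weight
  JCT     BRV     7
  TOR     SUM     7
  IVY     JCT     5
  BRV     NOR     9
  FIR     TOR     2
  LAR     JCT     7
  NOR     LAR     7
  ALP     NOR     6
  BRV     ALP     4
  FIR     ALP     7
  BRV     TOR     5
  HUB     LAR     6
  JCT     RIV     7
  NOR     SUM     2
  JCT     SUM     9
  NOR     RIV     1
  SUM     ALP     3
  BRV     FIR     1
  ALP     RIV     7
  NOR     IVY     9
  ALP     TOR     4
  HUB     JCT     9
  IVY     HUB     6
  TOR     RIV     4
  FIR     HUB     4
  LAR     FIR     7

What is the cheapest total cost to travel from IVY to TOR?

$12

Enumerating some paths:
IVY–JCT–BRV–FIR–TOR: 5+7+1+2 = 15
IVY–JCT–RIV–TOR: 5+7+4 = 16
IVY–NOR–RIV–TOR: 9+1+4 = 14
IVY–HUB–FIR–TOR: 6+4+2 = 12
The minimum is $12 via IVY–HUB–FIR–TOR.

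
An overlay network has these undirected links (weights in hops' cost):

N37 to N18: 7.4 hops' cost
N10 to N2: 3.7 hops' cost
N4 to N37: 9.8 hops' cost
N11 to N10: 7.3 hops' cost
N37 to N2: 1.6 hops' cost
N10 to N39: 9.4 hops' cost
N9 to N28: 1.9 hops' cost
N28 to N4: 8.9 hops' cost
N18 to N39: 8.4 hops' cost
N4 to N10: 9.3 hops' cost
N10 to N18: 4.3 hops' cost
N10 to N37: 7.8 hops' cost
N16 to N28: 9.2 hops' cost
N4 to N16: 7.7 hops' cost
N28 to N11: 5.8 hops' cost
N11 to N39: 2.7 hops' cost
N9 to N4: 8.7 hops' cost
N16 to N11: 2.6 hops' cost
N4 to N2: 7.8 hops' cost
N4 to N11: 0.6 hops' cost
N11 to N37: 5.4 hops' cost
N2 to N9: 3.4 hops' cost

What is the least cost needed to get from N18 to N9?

Running Dijkstra from N18:
N18: 0
N10: 4.3  (via N18)
N37: 7.4  (via N18)
N2: 8  (via N10)
N39: 8.4  (via N18)
N11: 11.1  (via N39)
N9: 11.4  (via N2)
Shortest route: N18–N10–N2–N9 = 11.4 hops' cost.

11.4 hops' cost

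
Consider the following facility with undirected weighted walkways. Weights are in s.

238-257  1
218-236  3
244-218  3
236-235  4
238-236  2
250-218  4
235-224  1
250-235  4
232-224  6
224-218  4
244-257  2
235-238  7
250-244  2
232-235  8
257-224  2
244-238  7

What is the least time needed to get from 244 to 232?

10 s

Compare a few routes:
244 - 257 - 224 - 235 - 232: 2+2+1+8 = 13
244 - 218 - 224 - 232: 3+4+6 = 13
244 - 257 - 224 - 232: 2+2+6 = 10
The minimum is 10 s via 244 - 257 - 224 - 232.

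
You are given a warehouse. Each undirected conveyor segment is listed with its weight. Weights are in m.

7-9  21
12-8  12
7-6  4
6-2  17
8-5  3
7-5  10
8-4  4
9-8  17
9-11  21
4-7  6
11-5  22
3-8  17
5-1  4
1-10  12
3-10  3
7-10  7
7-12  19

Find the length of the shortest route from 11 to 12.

Settle nodes by increasing distance from 11:
11: 0
9: 21  (via 11)
5: 22  (via 11)
8: 25  (via 5)
1: 26  (via 5)
4: 29  (via 8)
7: 32  (via 5)
6: 36  (via 7)
12: 37  (via 8)
Shortest route: 11–5–8–12 = 37 m.

37 m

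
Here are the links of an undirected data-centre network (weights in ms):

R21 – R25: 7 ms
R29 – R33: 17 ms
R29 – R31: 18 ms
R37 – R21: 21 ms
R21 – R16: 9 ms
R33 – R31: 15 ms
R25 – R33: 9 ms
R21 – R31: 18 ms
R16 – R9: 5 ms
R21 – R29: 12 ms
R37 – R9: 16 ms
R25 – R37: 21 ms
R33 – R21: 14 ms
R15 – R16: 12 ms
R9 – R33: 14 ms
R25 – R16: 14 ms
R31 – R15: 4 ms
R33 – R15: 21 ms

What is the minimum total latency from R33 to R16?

19 ms

Running Dijkstra from R33:
R33: 0
R25: 9  (via R33)
R21: 14  (via R33)
R9: 14  (via R33)
R31: 15  (via R33)
R29: 17  (via R33)
R15: 19  (via R31)
R16: 19  (via R9)
Shortest route: R33 → R9 → R16 = 19 ms.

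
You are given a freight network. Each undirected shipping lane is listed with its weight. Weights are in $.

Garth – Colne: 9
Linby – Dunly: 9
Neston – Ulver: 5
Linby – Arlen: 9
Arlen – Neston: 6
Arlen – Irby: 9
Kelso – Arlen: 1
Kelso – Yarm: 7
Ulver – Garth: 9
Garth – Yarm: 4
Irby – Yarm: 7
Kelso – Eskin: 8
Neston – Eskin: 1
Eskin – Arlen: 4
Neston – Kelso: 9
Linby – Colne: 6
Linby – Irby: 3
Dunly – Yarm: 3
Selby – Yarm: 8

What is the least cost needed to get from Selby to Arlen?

$16

Candidate routes:
Selby - Yarm - Kelso - Arlen: 8+7+1 = 16
Selby - Yarm - Irby - Linby - Arlen: 8+7+3+9 = 27
Selby - Yarm - Irby - Arlen: 8+7+9 = 24
The minimum is $16 via Selby - Yarm - Kelso - Arlen.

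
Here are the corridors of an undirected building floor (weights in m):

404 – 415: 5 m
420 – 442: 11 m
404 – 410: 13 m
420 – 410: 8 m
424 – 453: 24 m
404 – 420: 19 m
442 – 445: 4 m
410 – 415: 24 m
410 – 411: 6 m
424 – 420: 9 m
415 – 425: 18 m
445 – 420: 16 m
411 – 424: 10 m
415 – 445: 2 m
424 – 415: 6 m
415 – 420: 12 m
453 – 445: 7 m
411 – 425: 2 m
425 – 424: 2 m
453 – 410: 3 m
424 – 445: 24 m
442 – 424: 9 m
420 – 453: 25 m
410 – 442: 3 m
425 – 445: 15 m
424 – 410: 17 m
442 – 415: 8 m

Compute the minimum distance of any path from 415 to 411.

Shortest distances from 415:
415: 0
445: 2  (via 415)
404: 5  (via 415)
442: 6  (via 445)
424: 6  (via 415)
425: 8  (via 424)
453: 9  (via 445)
410: 9  (via 442)
411: 10  (via 425)
Shortest route: 415 → 424 → 425 → 411 = 10 m.

10 m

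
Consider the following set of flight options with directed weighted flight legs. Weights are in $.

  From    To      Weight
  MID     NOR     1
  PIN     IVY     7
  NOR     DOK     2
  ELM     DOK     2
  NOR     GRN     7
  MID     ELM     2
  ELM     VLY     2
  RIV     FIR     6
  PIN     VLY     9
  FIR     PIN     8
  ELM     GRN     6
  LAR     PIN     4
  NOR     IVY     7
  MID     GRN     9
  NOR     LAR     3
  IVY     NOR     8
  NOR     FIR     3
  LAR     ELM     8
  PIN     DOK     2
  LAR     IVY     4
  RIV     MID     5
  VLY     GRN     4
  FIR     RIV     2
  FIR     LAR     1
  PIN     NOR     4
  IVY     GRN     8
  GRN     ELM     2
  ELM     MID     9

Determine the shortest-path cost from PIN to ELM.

$13

Running Dijkstra from PIN:
PIN: 0
DOK: 2  (via PIN)
NOR: 4  (via PIN)
FIR: 7  (via NOR)
IVY: 7  (via PIN)
LAR: 7  (via NOR)
VLY: 9  (via PIN)
RIV: 9  (via FIR)
GRN: 11  (via NOR)
ELM: 13  (via GRN)
Shortest route: PIN–NOR–GRN–ELM = $13.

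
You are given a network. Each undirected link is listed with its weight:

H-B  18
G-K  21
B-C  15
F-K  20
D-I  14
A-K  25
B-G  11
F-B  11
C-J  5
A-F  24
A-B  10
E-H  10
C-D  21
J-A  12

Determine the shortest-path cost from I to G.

61

Enumerating some paths:
I → D → C → B → G: 14+21+15+11 = 61
I → D → C → J → A → B → G: 14+21+5+12+10+11 = 73
I → D → C → J → A → K → G: 14+21+5+12+25+21 = 98
I → D → C → J → A → F → B → G: 14+21+5+12+24+11+11 = 98
The minimum is 61 via I → D → C → B → G.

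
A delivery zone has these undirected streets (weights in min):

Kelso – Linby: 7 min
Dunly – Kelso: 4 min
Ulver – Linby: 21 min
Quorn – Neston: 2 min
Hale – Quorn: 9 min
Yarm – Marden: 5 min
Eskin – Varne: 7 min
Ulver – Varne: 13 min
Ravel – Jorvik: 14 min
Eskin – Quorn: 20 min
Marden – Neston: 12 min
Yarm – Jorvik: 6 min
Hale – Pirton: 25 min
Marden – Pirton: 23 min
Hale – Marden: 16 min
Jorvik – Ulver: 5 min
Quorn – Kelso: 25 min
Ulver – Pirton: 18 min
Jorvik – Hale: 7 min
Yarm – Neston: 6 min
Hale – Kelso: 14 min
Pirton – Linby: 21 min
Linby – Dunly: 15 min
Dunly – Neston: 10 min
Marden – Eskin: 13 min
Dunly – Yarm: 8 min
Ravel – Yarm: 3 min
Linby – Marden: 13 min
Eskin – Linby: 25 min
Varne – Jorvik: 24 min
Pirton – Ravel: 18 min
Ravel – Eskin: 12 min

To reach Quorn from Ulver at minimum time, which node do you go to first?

Enumerating some paths:
Ulver - Jorvik - Hale - Quorn: 5+7+9 = 21
Ulver - Jorvik - Yarm - Marden - Neston - Quorn: 5+6+5+12+2 = 30
Ulver - Jorvik - Yarm - Neston - Quorn: 5+6+6+2 = 19
Cheapest is Ulver - Jorvik - Yarm - Neston - Quorn at 19 min.
So from Ulver the first move is to Jorvik.

Jorvik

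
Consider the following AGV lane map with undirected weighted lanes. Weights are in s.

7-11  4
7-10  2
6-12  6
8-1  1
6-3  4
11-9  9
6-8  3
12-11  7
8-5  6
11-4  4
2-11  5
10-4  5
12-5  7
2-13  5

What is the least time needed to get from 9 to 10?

Settle nodes by increasing distance from 9:
9: 0
11: 9  (via 9)
4: 13  (via 11)
7: 13  (via 11)
2: 14  (via 11)
10: 15  (via 7)
Shortest route: 9 → 11 → 7 → 10 = 15 s.

15 s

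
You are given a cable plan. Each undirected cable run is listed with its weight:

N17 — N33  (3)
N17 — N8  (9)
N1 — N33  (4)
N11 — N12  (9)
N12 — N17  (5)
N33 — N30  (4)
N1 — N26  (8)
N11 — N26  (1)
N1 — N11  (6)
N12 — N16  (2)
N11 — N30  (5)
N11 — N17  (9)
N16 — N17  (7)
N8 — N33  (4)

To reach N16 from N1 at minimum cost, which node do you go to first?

Candidate routes:
N1 - N11 - N12 - N16: 6+9+2 = 17
N1 - N33 - N17 - N16: 4+3+7 = 14
Cheapest is N1 - N33 - N17 - N16 at 14.
So from N1 the first move is to N33.

N33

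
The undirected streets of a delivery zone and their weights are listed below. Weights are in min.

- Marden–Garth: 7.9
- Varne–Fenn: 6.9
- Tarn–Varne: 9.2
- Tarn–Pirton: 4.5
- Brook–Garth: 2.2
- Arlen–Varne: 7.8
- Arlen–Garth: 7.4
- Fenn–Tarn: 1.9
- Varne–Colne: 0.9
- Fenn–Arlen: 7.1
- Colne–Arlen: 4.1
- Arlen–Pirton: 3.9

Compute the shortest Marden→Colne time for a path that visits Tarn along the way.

Shortest Marden→Tarn: Marden → Garth → Arlen → Pirton → Tarn = 23.7
Best Tarn to Colne: Tarn → Fenn → Varne → Colne costing 9.7
Total via Tarn: 23.7 + 9.7 = 33.4 min.

33.4 min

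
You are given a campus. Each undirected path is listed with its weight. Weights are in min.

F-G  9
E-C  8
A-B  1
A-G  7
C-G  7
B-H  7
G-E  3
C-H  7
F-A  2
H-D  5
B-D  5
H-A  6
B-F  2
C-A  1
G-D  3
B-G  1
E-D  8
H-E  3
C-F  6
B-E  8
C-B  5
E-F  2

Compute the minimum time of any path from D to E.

6 min

Candidate routes:
D → G → E: 3+3 = 6
D → G → B → F → E: 3+1+2+2 = 8
D → H → E: 5+3 = 8
D → E: 8 = 8
The minimum is 6 min via D → G → E.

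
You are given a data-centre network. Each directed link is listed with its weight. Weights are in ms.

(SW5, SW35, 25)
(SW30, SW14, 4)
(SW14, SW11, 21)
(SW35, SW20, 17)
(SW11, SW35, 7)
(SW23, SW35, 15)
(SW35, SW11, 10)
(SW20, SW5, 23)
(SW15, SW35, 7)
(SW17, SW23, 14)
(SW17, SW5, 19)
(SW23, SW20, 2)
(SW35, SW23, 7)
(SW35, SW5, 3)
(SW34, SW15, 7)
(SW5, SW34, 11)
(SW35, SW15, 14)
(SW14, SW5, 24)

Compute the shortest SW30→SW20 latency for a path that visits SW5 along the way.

62 ms

Shortest SW30→SW5: SW30 → SW14 → SW5 = 28
Best SW5 to SW20: SW5 → SW35 → SW23 → SW20 costing 34
Total via SW5: 28 + 34 = 62 ms.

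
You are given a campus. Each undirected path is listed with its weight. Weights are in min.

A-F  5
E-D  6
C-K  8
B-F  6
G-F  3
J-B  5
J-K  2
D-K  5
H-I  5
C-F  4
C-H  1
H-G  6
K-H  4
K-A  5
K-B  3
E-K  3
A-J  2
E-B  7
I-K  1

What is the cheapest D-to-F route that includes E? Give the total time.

Shortest D→E: D–E = 6
Best E to F: E–K–B–F costing 12
Total via E: 6 + 12 = 18 min.

18 min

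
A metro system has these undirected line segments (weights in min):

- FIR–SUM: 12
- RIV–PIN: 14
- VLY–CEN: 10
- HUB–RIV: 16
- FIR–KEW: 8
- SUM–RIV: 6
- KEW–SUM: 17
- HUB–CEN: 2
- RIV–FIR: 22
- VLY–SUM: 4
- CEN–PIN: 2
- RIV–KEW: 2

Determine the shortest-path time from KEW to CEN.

18 min

Enumerating some paths:
KEW - RIV - HUB - CEN: 2+16+2 = 20
KEW - RIV - SUM - VLY - CEN: 2+6+4+10 = 22
KEW - SUM - VLY - CEN: 17+4+10 = 31
KEW - RIV - PIN - CEN: 2+14+2 = 18
Cheapest is KEW - RIV - PIN - CEN at 18 min.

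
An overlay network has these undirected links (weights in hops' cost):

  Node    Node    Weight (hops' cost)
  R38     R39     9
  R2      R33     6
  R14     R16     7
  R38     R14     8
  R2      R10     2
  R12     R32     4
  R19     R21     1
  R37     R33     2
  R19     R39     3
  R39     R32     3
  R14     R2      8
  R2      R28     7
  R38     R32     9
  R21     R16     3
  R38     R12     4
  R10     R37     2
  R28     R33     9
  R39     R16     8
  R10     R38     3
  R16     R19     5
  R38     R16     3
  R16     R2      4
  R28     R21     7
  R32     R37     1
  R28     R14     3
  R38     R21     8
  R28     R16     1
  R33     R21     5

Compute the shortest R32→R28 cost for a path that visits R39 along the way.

Shortest R32→R39: R32–R39 = 3
Shortest R39→R28: R39–R19–R21–R16–R28 = 8
Total via R39: 3 + 8 = 11 hops' cost.

11 hops' cost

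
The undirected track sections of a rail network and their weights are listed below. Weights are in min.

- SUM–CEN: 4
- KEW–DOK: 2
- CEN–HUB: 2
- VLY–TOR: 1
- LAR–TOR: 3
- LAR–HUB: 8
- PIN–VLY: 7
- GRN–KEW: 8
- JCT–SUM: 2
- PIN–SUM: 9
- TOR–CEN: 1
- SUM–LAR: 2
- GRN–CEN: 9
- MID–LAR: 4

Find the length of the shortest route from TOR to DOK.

Enumerating some paths:
TOR → LAR → SUM → CEN → GRN → KEW → DOK: 3+2+4+9+8+2 = 28
TOR → LAR → HUB → CEN → GRN → KEW → DOK: 3+8+2+9+8+2 = 32
TOR → CEN → GRN → KEW → DOK: 1+9+8+2 = 20
The minimum is 20 min via TOR → CEN → GRN → KEW → DOK.

20 min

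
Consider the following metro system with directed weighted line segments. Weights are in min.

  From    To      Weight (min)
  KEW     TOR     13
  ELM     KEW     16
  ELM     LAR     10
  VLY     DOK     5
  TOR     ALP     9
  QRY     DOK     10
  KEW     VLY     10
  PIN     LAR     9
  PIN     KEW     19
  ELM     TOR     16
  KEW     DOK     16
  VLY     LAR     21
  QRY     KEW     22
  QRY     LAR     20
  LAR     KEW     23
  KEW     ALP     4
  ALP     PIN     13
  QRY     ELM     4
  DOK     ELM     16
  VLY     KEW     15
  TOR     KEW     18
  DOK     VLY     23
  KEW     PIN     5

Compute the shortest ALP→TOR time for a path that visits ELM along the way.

79 min

Shortest ALP→ELM: ALP–PIN–KEW–VLY–DOK–ELM = 63
Shortest ELM→TOR: ELM–TOR = 16
Total via ELM: 63 + 16 = 79 min.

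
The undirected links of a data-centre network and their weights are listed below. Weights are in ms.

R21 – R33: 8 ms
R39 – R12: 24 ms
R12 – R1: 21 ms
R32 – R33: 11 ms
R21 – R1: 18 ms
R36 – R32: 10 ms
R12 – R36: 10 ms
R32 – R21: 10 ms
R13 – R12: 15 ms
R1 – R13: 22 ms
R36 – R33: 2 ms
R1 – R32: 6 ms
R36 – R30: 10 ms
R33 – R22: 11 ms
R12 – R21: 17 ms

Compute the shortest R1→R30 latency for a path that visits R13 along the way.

Best R1 to R13: R1–R13 costing 22
Best R13 to R30: R13–R12–R36–R30 costing 35
Total via R13: 22 + 35 = 57 ms.

57 ms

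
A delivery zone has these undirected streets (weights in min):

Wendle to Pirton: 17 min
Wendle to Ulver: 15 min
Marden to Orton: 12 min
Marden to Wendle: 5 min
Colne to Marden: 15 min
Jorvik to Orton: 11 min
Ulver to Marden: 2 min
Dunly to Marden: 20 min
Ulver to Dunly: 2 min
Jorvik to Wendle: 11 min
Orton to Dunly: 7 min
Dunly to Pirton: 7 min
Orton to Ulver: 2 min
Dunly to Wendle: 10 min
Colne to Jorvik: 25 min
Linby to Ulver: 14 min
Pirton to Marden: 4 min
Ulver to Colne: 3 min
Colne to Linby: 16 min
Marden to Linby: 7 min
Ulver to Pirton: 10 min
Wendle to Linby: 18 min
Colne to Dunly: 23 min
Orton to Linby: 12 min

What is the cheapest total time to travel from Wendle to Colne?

10 min

Running Dijkstra from Wendle:
Wendle: 0
Marden: 5  (via Wendle)
Ulver: 7  (via Marden)
Pirton: 9  (via Marden)
Orton: 9  (via Ulver)
Dunly: 9  (via Ulver)
Colne: 10  (via Ulver)
Shortest route: Wendle → Marden → Ulver → Colne = 10 min.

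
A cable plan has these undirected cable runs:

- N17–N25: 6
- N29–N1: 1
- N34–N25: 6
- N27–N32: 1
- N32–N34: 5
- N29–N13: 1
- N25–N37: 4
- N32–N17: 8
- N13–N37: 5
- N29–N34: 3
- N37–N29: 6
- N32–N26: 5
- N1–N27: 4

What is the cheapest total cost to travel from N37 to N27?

11

Settle nodes by increasing distance from N37:
N37: 0
N25: 4  (via N37)
N13: 5  (via N37)
N29: 6  (via N37)
N1: 7  (via N29)
N34: 9  (via N29)
N17: 10  (via N25)
N27: 11  (via N1)
Shortest route: N37 → N29 → N1 → N27 = 11.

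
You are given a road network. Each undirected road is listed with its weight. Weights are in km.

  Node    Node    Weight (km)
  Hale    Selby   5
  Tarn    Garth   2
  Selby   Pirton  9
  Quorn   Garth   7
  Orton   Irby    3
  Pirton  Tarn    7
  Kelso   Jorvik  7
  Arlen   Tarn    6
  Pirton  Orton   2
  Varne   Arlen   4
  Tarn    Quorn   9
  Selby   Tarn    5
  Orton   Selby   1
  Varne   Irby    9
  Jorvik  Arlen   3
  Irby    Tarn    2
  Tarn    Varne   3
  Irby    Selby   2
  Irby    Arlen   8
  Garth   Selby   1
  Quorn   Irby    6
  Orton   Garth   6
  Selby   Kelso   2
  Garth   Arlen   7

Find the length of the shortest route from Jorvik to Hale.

14 km

Compare a few routes:
Jorvik - Arlen - Garth - Selby - Hale: 3+7+1+5 = 16
Jorvik - Kelso - Selby - Hale: 7+2+5 = 14
Cheapest is Jorvik - Kelso - Selby - Hale at 14 km.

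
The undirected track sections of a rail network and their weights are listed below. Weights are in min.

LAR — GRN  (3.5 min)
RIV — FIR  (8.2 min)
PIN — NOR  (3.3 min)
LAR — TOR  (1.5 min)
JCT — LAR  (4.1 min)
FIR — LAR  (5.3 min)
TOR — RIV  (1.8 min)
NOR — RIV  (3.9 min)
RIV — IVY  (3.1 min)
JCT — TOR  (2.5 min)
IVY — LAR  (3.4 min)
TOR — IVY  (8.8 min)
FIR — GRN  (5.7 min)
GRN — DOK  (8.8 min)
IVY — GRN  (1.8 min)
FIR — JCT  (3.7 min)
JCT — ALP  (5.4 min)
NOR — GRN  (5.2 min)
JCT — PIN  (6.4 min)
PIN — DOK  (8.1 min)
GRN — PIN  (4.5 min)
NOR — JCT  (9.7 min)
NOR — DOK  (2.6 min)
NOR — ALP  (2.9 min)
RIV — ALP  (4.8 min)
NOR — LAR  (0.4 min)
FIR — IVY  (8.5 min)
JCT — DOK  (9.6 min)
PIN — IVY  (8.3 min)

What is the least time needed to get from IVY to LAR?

Shortest distances from IVY:
IVY: 0
GRN: 1.8  (via IVY)
RIV: 3.1  (via IVY)
LAR: 3.4  (via IVY)
Shortest route: IVY → LAR = 3.4 min.

3.4 min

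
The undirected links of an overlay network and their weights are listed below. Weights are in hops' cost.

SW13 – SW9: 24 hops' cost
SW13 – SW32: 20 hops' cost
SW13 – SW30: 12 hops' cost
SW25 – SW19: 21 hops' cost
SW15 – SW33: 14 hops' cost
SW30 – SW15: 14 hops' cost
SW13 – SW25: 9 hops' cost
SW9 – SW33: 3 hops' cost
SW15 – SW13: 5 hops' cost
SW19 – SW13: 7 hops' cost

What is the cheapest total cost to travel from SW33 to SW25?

28 hops' cost

Candidate routes:
SW33 - SW15 - SW30 - SW13 - SW25: 14+14+12+9 = 49
SW33 - SW9 - SW13 - SW25: 3+24+9 = 36
SW33 - SW15 - SW13 - SW19 - SW25: 14+5+7+21 = 47
SW33 - SW15 - SW13 - SW25: 14+5+9 = 28
Cheapest is SW33 - SW15 - SW13 - SW25 at 28 hops' cost.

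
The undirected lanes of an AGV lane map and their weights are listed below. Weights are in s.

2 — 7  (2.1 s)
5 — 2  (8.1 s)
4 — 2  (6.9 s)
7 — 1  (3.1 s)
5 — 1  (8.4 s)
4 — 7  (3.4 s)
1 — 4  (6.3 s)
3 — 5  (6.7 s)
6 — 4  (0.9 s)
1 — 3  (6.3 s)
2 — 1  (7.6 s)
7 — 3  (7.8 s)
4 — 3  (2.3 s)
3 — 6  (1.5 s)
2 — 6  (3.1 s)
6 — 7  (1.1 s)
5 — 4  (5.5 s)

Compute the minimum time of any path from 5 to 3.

6.7 s

Settle nodes by increasing distance from 5:
5: 0
4: 5.5  (via 5)
6: 6.4  (via 4)
3: 6.7  (via 5)
Shortest route: 5 → 3 = 6.7 s.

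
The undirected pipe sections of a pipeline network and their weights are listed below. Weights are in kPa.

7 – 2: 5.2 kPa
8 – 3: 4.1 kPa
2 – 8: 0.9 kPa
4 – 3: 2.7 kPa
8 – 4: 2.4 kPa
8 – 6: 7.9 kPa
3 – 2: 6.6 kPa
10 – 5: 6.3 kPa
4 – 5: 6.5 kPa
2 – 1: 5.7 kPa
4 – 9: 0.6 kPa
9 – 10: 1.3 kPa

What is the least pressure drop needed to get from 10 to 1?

Candidate routes:
10–9–4–3–2–1: 1.3+0.6+2.7+6.6+5.7 = 16.9
10–9–4–8–2–1: 1.3+0.6+2.4+0.9+5.7 = 10.9
10–9–4–3–8–2–1: 1.3+0.6+2.7+4.1+0.9+5.7 = 15.3
Cheapest is 10–9–4–8–2–1 at 10.9 kPa.

10.9 kPa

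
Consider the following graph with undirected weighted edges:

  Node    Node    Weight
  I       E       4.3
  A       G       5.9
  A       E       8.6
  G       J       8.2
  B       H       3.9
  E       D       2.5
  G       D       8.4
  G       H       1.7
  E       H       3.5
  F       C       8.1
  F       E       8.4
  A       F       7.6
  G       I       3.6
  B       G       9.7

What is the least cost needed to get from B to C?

23.9

Compare a few routes:
B → H → G → A → F → C: 3.9+1.7+5.9+7.6+8.1 = 27.2
B → H → E → F → C: 3.9+3.5+8.4+8.1 = 23.9
B → H → G → I → E → F → C: 3.9+1.7+3.6+4.3+8.4+8.1 = 30
Cheapest is B → H → E → F → C at 23.9.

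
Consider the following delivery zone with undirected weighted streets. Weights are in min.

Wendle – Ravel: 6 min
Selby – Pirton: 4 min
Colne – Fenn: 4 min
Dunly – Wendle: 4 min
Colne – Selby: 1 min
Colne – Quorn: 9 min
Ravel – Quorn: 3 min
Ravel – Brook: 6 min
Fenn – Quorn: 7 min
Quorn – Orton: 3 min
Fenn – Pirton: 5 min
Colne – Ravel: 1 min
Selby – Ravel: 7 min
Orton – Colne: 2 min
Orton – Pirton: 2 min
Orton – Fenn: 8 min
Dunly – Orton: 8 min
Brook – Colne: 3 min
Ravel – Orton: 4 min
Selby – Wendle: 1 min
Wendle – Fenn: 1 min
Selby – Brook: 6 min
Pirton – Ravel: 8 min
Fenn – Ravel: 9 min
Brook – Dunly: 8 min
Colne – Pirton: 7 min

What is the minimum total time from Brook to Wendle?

Compare a few routes:
Brook - Colne - Fenn - Wendle: 3+4+1 = 8
Brook - Colne - Selby - Wendle: 3+1+1 = 5
Brook - Selby - Wendle: 6+1 = 7
The minimum is 5 min via Brook - Colne - Selby - Wendle.

5 min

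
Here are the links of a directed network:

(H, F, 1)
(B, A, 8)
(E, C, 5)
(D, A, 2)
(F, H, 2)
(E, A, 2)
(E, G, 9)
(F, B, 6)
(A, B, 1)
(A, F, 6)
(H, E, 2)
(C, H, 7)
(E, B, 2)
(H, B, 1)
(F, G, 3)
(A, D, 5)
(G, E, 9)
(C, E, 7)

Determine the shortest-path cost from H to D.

9

Enumerating some paths:
H–E–A–D: 2+2+5 = 9
H–E–B–A–D: 2+2+8+5 = 17
H–B–A–D: 1+8+5 = 14
The minimum is 9 via H–E–A–D.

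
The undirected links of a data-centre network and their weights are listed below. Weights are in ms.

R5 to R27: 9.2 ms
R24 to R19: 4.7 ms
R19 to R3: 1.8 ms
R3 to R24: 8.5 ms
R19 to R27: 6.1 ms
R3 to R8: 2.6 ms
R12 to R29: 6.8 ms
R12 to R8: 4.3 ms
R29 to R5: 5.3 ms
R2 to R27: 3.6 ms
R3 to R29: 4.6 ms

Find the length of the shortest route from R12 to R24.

13.4 ms

Enumerating some paths:
R12–R8–R3–R24: 4.3+2.6+8.5 = 15.4
R12–R29–R3–R19–R24: 6.8+4.6+1.8+4.7 = 17.9
R12–R8–R3–R19–R24: 4.3+2.6+1.8+4.7 = 13.4
Cheapest is R12–R8–R3–R19–R24 at 13.4 ms.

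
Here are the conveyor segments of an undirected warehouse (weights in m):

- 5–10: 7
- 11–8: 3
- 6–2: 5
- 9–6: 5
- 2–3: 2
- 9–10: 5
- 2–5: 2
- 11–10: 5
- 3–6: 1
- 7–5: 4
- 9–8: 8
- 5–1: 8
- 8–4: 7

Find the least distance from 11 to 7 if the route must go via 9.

24 m

Shortest 11→9: 11–10–9 = 10
Best 9 to 7: 9–6–3–2–5–7 costing 14
Total via 9: 10 + 14 = 24 m.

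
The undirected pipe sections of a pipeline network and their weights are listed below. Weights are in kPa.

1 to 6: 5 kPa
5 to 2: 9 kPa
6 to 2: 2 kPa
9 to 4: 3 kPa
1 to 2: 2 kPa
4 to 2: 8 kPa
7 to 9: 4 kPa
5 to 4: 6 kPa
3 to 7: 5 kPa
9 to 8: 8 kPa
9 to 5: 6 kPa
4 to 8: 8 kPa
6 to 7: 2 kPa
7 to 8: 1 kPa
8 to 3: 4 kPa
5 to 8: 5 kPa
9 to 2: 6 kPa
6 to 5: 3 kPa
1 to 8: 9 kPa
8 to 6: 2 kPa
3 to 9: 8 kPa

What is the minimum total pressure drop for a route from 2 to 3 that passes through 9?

14 kPa

Shortest 2→9: 2 → 9 = 6
Shortest 9→3: 9 → 3 = 8
Total via 9: 6 + 8 = 14 kPa.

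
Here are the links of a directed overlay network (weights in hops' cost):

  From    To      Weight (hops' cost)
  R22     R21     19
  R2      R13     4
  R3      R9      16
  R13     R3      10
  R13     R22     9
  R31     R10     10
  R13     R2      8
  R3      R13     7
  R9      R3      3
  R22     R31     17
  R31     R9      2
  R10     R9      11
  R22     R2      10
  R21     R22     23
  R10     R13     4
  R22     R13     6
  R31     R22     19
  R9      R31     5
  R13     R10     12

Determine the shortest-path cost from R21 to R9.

Settle nodes by increasing distance from R21:
R21: 0
R22: 23  (via R21)
R13: 29  (via R22)
R2: 33  (via R22)
R3: 39  (via R13)
R31: 40  (via R22)
R10: 41  (via R13)
R9: 42  (via R31)
Shortest route: R21–R22–R31–R9 = 42 hops' cost.

42 hops' cost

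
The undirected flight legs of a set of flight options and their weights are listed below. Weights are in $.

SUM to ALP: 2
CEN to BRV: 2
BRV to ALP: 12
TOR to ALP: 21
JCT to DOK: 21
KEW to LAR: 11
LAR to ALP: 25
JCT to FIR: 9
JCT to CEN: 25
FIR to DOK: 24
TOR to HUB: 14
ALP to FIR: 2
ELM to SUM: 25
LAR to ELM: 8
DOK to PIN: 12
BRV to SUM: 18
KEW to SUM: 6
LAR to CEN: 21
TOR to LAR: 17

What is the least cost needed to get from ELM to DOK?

$53

Compare a few routes:
ELM → LAR → ALP → FIR → DOK: 8+25+2+24 = 59
ELM → LAR → KEW → SUM → ALP → FIR → JCT → DOK: 8+11+6+2+2+9+21 = 59
ELM → SUM → ALP → FIR → JCT → DOK: 25+2+2+9+21 = 59
ELM → SUM → ALP → FIR → DOK: 25+2+2+24 = 53
The minimum is $53 via ELM → SUM → ALP → FIR → DOK.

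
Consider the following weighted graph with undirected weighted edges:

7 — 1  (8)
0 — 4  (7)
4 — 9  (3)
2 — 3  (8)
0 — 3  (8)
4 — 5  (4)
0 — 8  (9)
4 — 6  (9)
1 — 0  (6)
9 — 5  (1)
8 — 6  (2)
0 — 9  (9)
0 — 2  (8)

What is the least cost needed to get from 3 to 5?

18

Enumerating some paths:
3 - 0 - 4 - 9 - 5: 8+7+3+1 = 19
3 - 0 - 9 - 5: 8+9+1 = 18
3 - 0 - 4 - 5: 8+7+4 = 19
3 - 0 - 9 - 4 - 5: 8+9+3+4 = 24
Cheapest is 3 - 0 - 9 - 5 at 18.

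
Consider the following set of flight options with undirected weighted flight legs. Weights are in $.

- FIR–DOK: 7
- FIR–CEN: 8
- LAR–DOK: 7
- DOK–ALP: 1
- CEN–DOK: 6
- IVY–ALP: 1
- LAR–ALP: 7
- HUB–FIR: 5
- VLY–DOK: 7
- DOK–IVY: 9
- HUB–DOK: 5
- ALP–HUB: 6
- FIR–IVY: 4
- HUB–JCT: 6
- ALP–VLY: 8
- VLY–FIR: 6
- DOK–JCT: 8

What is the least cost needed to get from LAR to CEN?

$13

Compare a few routes:
LAR - DOK - ALP - IVY - FIR - CEN: 7+1+1+4+8 = 21
LAR - ALP - IVY - FIR - CEN: 7+1+4+8 = 20
LAR - DOK - CEN: 7+6 = 13
LAR - ALP - DOK - CEN: 7+1+6 = 14
Cheapest is LAR - DOK - CEN at $13.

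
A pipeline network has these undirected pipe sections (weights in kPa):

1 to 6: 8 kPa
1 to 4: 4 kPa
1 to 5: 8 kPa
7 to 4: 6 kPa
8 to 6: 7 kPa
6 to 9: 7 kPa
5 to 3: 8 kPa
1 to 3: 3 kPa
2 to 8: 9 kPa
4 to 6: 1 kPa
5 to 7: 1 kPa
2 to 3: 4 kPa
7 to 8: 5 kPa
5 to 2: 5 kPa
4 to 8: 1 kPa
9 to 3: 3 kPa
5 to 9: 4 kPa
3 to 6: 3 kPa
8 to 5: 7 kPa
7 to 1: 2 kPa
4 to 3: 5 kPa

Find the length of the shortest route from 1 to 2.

Shortest distances from 1:
1: 0
7: 2  (via 1)
3: 3  (via 1)
5: 3  (via 7)
4: 4  (via 1)
6: 5  (via 4)
8: 5  (via 4)
9: 6  (via 3)
2: 7  (via 3)
Shortest route: 1–3–2 = 7 kPa.

7 kPa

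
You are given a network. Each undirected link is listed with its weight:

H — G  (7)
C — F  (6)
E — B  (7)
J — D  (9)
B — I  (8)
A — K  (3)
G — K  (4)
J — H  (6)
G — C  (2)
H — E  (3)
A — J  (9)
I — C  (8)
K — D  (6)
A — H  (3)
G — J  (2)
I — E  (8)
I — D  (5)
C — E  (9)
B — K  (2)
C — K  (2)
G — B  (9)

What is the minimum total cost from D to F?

14

Settle nodes by increasing distance from D:
D: 0
I: 5  (via D)
K: 6  (via D)
B: 8  (via K)
C: 8  (via K)
A: 9  (via K)
J: 9  (via D)
G: 10  (via K)
H: 12  (via A)
E: 13  (via I)
F: 14  (via C)
Shortest route: D → K → C → F = 14.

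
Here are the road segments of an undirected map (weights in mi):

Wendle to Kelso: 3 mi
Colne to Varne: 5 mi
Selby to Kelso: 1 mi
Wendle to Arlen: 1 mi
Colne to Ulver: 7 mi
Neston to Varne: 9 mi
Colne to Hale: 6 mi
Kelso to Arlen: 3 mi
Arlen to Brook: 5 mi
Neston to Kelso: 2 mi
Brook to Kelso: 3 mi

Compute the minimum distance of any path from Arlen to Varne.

14 mi

Running Dijkstra from Arlen:
Arlen: 0
Wendle: 1  (via Arlen)
Kelso: 3  (via Arlen)
Selby: 4  (via Kelso)
Neston: 5  (via Kelso)
Brook: 5  (via Arlen)
Varne: 14  (via Neston)
Shortest route: Arlen → Kelso → Neston → Varne = 14 mi.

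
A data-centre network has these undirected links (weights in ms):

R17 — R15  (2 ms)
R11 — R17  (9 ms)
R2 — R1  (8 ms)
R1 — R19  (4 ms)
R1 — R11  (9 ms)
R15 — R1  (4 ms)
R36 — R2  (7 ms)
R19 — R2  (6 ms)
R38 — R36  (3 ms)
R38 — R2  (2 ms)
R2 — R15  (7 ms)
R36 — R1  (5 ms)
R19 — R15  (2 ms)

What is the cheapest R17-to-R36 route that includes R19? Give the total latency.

13 ms

Best R17 to R19: R17–R15–R19 costing 4
Shortest R19→R36: R19–R1–R36 = 9
Total via R19: 4 + 9 = 13 ms.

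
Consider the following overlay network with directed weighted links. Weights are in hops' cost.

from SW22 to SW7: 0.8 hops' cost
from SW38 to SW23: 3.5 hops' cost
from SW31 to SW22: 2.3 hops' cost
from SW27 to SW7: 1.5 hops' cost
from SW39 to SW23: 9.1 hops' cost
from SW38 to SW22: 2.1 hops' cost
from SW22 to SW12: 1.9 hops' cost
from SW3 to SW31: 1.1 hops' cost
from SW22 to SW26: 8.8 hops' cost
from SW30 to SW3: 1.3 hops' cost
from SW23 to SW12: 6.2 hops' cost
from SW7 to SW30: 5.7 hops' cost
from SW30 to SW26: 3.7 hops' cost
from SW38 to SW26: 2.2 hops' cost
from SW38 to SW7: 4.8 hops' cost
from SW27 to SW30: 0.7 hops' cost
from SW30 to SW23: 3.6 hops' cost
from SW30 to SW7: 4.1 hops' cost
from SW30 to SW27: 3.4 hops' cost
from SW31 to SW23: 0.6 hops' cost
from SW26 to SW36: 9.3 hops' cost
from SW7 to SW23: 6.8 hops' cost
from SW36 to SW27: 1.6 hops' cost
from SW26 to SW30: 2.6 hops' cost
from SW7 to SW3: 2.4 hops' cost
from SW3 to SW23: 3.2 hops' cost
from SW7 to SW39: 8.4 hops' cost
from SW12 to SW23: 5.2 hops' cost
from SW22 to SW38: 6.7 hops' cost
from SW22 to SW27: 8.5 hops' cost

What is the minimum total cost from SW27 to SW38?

12.1 hops' cost

Running Dijkstra from SW27:
SW27: 0
SW30: 0.7  (via SW27)
SW7: 1.5  (via SW27)
SW3: 2  (via SW30)
SW31: 3.1  (via SW3)
SW23: 3.7  (via SW31)
SW26: 4.4  (via SW30)
SW22: 5.4  (via SW31)
SW12: 7.3  (via SW22)
SW39: 9.9  (via SW7)
SW38: 12.1  (via SW22)
Shortest route: SW27 → SW30 → SW3 → SW31 → SW22 → SW38 = 12.1 hops' cost.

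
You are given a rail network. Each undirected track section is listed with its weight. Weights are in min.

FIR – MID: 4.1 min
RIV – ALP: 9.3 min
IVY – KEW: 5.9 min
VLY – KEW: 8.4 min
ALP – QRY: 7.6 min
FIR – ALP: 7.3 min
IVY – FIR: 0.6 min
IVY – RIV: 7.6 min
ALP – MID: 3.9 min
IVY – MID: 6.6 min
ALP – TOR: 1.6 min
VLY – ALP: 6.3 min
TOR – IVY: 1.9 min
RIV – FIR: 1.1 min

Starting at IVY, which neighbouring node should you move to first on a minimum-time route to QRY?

Candidate routes:
IVY → MID → ALP → QRY: 6.6+3.9+7.6 = 18.1
IVY → FIR → MID → ALP → QRY: 0.6+4.1+3.9+7.6 = 16.2
IVY → FIR → ALP → QRY: 0.6+7.3+7.6 = 15.5
IVY → TOR → ALP → QRY: 1.9+1.6+7.6 = 11.1
Cheapest is IVY → TOR → ALP → QRY at 11.1 min.
So from IVY the first move is to TOR.

TOR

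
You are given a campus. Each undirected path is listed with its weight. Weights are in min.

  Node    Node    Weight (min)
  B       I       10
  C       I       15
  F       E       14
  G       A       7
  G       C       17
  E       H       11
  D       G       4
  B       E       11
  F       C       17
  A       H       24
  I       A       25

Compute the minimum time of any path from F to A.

Settle nodes by increasing distance from F:
F: 0
E: 14  (via F)
C: 17  (via F)
B: 25  (via E)
H: 25  (via E)
I: 32  (via C)
G: 34  (via C)
D: 38  (via G)
A: 41  (via G)
Shortest route: F–C–G–A = 41 min.

41 min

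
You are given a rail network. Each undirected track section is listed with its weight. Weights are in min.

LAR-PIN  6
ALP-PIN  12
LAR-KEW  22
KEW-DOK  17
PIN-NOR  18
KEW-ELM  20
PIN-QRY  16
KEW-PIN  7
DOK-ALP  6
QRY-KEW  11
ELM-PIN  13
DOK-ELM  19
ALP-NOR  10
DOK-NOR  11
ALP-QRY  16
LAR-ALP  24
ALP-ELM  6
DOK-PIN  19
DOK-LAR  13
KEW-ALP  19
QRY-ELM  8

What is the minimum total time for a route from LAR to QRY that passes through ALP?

32 min

Shortest LAR→ALP: LAR–PIN–ALP = 18
Shortest ALP→QRY: ALP–ELM–QRY = 14
Total via ALP: 18 + 14 = 32 min.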